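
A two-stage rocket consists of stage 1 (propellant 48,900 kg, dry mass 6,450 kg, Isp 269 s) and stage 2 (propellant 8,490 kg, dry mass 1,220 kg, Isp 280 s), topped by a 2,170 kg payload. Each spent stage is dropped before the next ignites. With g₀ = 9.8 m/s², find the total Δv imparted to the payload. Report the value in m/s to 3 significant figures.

Ignition mass of stage 1 = 48,900+6,450 + 8,490+1,220 + 2,170 = 67,230 kg.
Stage 1: m₀ = 67,230 kg, m_f = 67,230 − 48,900 = 18,330 kg; Δv = 269×9.8×ln(3.668) = 2636.2×1.2996 ≈ 3426 m/s.
Stage 2: m₀ = 11,880 kg, m_f = 11,880 − 8,490 = 3,390 kg; Δv = 280×9.8×ln(3.504) = 2744.0×1.2540 ≈ 3441 m/s.
Total Δv = 3426 + 3441 = 6867 m/s.

Δv ≈ 6870 m/s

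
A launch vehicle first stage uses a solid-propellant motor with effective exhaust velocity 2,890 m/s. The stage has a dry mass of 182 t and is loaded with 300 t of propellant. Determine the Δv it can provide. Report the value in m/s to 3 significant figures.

m₀ = m_dry + m_prop = 182 + 300 = 482 t.
Using Δv = v_e ln(m₀/m_f): Δv = v_e · ln(m₀/m_f) = 2890.0 × ln(2.648) = 2890.0 × 0.9739 ≈ 2814.7 m/s.

Δv ≈ 2810 m/s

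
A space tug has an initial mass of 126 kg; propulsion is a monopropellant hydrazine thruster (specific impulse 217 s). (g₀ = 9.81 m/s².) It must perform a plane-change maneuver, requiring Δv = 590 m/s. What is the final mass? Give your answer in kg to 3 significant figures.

final mass ≈ 95.5 kg

v_e = Isp · g₀ = 217 × 9.81 = 2128.8 m/s.
By the Tsiolkovsky rocket equation, m₀/m_f = exp(Δv / v_e) = exp(590 / 2128.8) = exp(0.2772) = 1.3194.
m_f = m₀ / 1.3194 = 126 / 1.3194 = 95.498 kg.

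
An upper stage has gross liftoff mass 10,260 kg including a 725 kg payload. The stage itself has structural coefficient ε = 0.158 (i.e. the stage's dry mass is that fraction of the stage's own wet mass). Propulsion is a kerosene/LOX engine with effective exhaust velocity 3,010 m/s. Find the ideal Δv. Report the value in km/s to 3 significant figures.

Stage wet mass = m₀ − payload = 10,260 − 725 = 9,535 kg.
Stage dry mass = ε × stage wet mass = 0.158 × 9,535 = 1,506.53 kg.
Burnout mass m_f = stage dry + payload = 1,506.53 + 725 = 2,231.53 kg.
Δv = v_e · ln(10,260/2,231.53) = 3010.0 × ln(4.598) = 3010.0 × 1.5256 ≈ 4592 m/s.

Δv ≈ 4.59 km/s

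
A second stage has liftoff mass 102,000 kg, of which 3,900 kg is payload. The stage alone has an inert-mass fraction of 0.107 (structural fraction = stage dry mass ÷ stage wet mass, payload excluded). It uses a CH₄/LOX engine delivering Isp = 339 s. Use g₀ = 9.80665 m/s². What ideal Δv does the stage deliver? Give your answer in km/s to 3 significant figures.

Stage wet mass = m₀ − payload = 102,000 − 3,900 = 98,100 kg.
Stage dry mass = ε × stage wet mass = 0.107 × 98,100 = 10,496.7 kg.
Burnout mass m_f = stage dry + payload = 10,496.7 + 3,900 = 14,396.7 kg.
v_e = Isp · g₀ = 339 × 9.80665 = 3324.5 m/s.
Δv = v_e · ln(102,000/14,396.7) = 3324.5 × ln(7.085) = 3324.5 × 1.9580 ≈ 6509 m/s.

Δv ≈ 6.51 km/s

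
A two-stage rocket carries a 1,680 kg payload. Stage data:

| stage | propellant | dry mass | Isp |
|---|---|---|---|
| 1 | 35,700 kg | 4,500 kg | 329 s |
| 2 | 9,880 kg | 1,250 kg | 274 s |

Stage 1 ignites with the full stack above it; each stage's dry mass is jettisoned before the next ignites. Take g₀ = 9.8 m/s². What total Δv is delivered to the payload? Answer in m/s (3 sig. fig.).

Ignition mass of stage 1 = 35,700+4,500 + 9,880+1,250 + 1,680 = 53,010 kg.
Stage 1: m₀ = 53,010 kg, m_f = 53,010 − 35,700 = 17,310 kg; Δv = 329×9.8×ln(3.062) = 3224.2×1.1192 ≈ 3609 m/s.
Stage 2: m₀ = 12,810 kg, m_f = 12,810 − 9,880 = 2,930 kg; Δv = 274×9.8×ln(4.372) = 2685.2×1.4752 ≈ 3961 m/s.
Total Δv = 3609 + 3961 = 7570 m/s.

Δv ≈ 7570 m/s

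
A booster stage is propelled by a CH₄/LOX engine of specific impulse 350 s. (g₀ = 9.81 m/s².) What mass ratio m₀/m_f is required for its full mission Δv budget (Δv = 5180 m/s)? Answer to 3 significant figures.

mass ratio ≈ 4.52

v_e = Isp · g₀ = 350 × 9.81 = 3433.5 m/s.
m₀/m_f = exp(Δv / v_e) = exp(5180 / 3433.5) = exp(1.5087) = 4.5207.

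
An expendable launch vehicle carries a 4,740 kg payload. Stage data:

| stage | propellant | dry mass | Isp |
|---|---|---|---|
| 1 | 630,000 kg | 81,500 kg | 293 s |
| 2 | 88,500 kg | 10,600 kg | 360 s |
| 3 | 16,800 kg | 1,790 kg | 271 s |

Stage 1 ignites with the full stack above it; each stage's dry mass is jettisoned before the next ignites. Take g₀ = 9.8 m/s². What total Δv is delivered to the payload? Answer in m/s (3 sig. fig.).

Δv ≈ 12000 m/s

Ignition mass of stage 1 = 630,000+81,500 + 88,500+10,600 + 16,800+1,790 + 4,740 = 833,930 kg.
Stage 1: m₀ = 833,930 kg, m_f = 833,930 − 630,000 = 203,930 kg; Δv = 293×9.8×ln(4.089) = 2871.4×1.4084 ≈ 4044 m/s.
Stage 2: m₀ = 122,430 kg, m_f = 122,430 − 88,500 = 33,930 kg; Δv = 360×9.8×ln(3.608) = 3528.0×1.2832 ≈ 4527 m/s.
Stage 3: m₀ = 23,330 kg, m_f = 23,330 − 16,800 = 6,530 kg; Δv = 271×9.8×ln(3.573) = 2655.8×1.2733 ≈ 3382 m/s.
Total Δv = 4044 + 4527 + 3382 = 11953 m/s.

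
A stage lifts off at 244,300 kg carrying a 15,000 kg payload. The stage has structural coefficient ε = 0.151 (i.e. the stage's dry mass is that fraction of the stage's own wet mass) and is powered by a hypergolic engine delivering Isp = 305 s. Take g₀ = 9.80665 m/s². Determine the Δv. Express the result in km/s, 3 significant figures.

Δv ≈ 4.77 km/s

Stage wet mass = m₀ − payload = 244,300 − 15,000 = 229,300 kg.
Stage dry mass = ε × stage wet mass = 0.151 × 229,300 = 34,624.3 kg.
Burnout mass m_f = stage dry + payload = 34,624.3 + 15,000 = 49,624.3 kg.
v_e = Isp · g₀ = 305 × 9.80665 = 2991.0 m/s.
Δv = v_e · ln(244,300/49,624.3) = 2991.0 × ln(4.923) = 2991.0 × 1.5939 ≈ 4767 m/s.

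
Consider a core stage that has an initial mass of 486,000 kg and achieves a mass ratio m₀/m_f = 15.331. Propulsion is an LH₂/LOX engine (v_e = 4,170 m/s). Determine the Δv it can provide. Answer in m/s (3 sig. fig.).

Δv ≈ 11400 m/s

By the Tsiolkovsky rocket equation, Δv = v_e · ln(15.331) = 4170.0 × 2.7299 ≈ 11383.6 m/s.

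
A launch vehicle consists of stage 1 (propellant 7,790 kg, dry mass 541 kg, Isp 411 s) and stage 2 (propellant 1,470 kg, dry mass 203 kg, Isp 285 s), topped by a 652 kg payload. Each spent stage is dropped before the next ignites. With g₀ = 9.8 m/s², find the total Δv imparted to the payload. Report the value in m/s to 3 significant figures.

Ignition mass of stage 1 = 7,790+541 + 1,470+203 + 652 = 10,656 kg.
Stage 1: m₀ = 10,656 kg, m_f = 10,656 − 7,790 = 2,866 kg; Δv = 411×9.8×ln(3.718) = 4027.8×1.3132 ≈ 5289 m/s.
Stage 2: m₀ = 2,325 kg, m_f = 2,325 − 1,470 = 855 kg; Δv = 285×9.8×ln(2.719) = 2793.0×1.0004 ≈ 2794 m/s.
Total Δv = 5289 + 2794 = 8083 m/s.

Δv ≈ 8080 m/s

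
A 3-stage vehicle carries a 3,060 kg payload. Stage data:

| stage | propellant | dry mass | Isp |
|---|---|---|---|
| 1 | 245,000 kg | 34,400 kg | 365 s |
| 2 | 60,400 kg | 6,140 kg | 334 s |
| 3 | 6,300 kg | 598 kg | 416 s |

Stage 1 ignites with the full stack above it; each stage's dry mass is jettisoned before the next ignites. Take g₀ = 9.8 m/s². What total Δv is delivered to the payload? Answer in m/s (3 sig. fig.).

Ignition mass of stage 1 = 245,000+34,400 + 60,400+6,140 + 6,300+598 + 3,060 = 355,898 kg.
Stage 1: m₀ = 355,898 kg, m_f = 355,898 − 245,000 = 110,898 kg; Δv = 365×9.8×ln(3.209) = 3577.0×1.1660 ≈ 4171 m/s.
Stage 2: m₀ = 76,498 kg, m_f = 76,498 − 60,400 = 16,098 kg; Δv = 334×9.8×ln(4.752) = 3273.2×1.5586 ≈ 5102 m/s.
Stage 3: m₀ = 9,958 kg, m_f = 9,958 − 6,300 = 3,658 kg; Δv = 416×9.8×ln(2.722) = 4076.8×1.0015 ≈ 4083 m/s.
Total Δv = 4171 + 5102 + 4083 = 13356 m/s.

Δv ≈ 13400 m/s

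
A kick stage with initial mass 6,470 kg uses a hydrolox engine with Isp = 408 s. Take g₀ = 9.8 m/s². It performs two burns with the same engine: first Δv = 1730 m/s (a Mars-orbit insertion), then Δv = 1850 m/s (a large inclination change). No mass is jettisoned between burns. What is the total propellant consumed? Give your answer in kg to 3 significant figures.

total propellant consumed ≈ 3830 kg

v_e = Isp · g₀ = 408 × 9.8 = 3998.4 m/s.
After the first burn: m = 6470 × exp(−1730/3998.4) = 6470 × 0.64877 = 4,197.54 kg.
After the second burn: m = 4,197.54 × exp(−1850/3998.4) = 4,197.54 × 0.62959 = 2,642.73 kg.
Total propellant = m₀ − m_final = 6470 − 2,642.73 = 3,827.27 kg.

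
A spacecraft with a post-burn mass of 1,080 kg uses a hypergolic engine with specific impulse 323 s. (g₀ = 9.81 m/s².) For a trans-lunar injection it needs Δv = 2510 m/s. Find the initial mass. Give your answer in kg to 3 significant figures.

v_e = Isp · g₀ = 323 × 9.81 = 3168.6 m/s.
By the Tsiolkovsky rocket equation, m₀/m_f = exp(Δv / v_e) = exp(2510 / 3168.6) = exp(0.7921) = 2.2081.
m₀ = m_f × 2.2081 = 1,080 × 2.2081 = 2,384.75 kg.

initial mass ≈ 2380 kg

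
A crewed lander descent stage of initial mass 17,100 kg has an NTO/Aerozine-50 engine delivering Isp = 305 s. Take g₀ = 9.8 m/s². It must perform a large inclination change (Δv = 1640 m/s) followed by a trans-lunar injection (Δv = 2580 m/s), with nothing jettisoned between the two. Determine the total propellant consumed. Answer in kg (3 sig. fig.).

total propellant consumed ≈ 12900 kg

v_e = Isp · g₀ = 305 × 9.8 = 2989.0 m/s.
After the first burn: m = 17100 × exp(−1640/2989.0) = 17100 × 0.57771 = 9,878.84 kg.
After the second burn: m = 9,878.84 × exp(−2580/2989.0) = 9,878.84 × 0.42182 = 4,167.09 kg.
Total propellant = m₀ − m_final = 17100 − 4,167.09 = 12,932.91 kg.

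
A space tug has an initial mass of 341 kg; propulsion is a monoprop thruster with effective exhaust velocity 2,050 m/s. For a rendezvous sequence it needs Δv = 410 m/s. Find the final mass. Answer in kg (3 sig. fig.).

m₀/m_f = exp(Δv / v_e) = exp(410 / 2050.0) = exp(0.2000) = 1.2214.
m_f = m₀ / 1.2214 = 341 / 1.2214 = 279.188 kg.

final mass ≈ 279 kg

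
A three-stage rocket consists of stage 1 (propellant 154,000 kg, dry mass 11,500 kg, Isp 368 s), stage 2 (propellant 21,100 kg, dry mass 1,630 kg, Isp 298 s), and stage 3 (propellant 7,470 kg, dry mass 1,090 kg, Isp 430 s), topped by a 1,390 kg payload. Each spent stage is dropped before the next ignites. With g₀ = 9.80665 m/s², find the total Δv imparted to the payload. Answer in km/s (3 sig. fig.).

Δv ≈ 14.3 km/s

Ignition mass of stage 1 = 154,000+11,500 + 21,100+1,630 + 7,470+1,090 + 1,390 = 198,180 kg.
Stage 1: m₀ = 198,180 kg, m_f = 198,180 − 154,000 = 44,180 kg; Δv = 368×9.80665×ln(4.486) = 3608.8×1.5009 ≈ 5417 m/s.
Stage 2: m₀ = 32,680 kg, m_f = 32,680 − 21,100 = 11,580 kg; Δv = 298×9.80665×ln(2.822) = 2922.4×1.0375 ≈ 3032 m/s.
Stage 3: m₀ = 9,950 kg, m_f = 9,950 − 7,470 = 2,480 kg; Δv = 430×9.80665×ln(4.012) = 4216.9×1.3893 ≈ 5859 m/s.
Total Δv = 5417 + 3032 + 5859 = 14308 m/s.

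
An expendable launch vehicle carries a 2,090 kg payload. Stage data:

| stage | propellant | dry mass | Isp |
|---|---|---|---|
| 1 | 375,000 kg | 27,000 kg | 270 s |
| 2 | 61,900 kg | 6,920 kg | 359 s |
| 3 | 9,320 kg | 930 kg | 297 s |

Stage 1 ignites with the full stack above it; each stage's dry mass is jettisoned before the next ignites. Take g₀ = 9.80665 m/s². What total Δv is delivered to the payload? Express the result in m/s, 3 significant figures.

Ignition mass of stage 1 = 375,000+27,000 + 61,900+6,920 + 9,320+930 + 2,090 = 483,160 kg.
Stage 1: m₀ = 483,160 kg, m_f = 483,160 − 375,000 = 108,160 kg; Δv = 270×9.80665×ln(4.467) = 2647.8×1.4967 ≈ 3963 m/s.
Stage 2: m₀ = 81,160 kg, m_f = 81,160 − 61,900 = 19,260 kg; Δv = 359×9.80665×ln(4.214) = 3520.6×1.4384 ≈ 5064 m/s.
Stage 3: m₀ = 12,340 kg, m_f = 12,340 − 9,320 = 3,020 kg; Δv = 297×9.80665×ln(4.086) = 2912.6×1.4076 ≈ 4100 m/s.
Total Δv = 3963 + 5064 + 4100 = 13127 m/s.

Δv ≈ 13100 m/s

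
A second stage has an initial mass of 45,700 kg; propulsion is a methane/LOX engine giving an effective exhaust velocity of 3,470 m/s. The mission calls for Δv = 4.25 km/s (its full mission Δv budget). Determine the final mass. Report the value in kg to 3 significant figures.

final mass ≈ 13400 kg

m₀/m_f = exp(Δv / v_e) = exp(4250 / 3470.0) = exp(1.2248) = 3.4034.
m_f = m₀ / 3.4034 = 45,700 / 3.4034 = 13,427.7 kg.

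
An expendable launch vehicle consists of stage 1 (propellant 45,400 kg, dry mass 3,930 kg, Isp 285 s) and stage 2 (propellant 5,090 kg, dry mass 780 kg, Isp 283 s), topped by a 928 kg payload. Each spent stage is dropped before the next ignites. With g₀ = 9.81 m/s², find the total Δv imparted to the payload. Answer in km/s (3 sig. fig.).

Δv ≈ 8.46 km/s

Ignition mass of stage 1 = 45,400+3,930 + 5,090+780 + 928 = 56,128 kg.
Stage 1: m₀ = 56,128 kg, m_f = 56,128 − 45,400 = 10,728 kg; Δv = 285×9.81×ln(5.232) = 2795.9×1.6548 ≈ 4627 m/s.
Stage 2: m₀ = 6,798 kg, m_f = 6,798 − 5,090 = 1,708 kg; Δv = 283×9.81×ln(3.98) = 2776.2×1.3813 ≈ 3835 m/s.
Total Δv = 4627 + 3835 = 8462 m/s.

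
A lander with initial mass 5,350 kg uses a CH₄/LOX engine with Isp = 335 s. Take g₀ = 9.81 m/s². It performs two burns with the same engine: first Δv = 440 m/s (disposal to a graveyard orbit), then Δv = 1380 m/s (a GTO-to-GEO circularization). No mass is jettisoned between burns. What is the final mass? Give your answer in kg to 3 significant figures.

final mass ≈ 3070 kg

v_e = Isp · g₀ = 335 × 9.81 = 3286.4 m/s.
After the first burn: m = 5350 × exp(−440/3286.4) = 5350 × 0.87469 = 4,679.59 kg.
After the second burn: m = 4,679.59 × exp(−1380/3286.4) = 4,679.59 × 0.65710 = 3,074.96 kg.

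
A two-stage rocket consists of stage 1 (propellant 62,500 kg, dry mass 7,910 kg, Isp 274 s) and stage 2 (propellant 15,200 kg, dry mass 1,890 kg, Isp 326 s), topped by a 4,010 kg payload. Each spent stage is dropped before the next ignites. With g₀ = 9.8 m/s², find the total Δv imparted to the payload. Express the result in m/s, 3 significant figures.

Δv ≈ 7160 m/s

Ignition mass of stage 1 = 62,500+7,910 + 15,200+1,890 + 4,010 = 91,510 kg.
Stage 1: m₀ = 91,510 kg, m_f = 91,510 − 62,500 = 29,010 kg; Δv = 274×9.8×ln(3.154) = 2685.2×1.1488 ≈ 3085 m/s.
Stage 2: m₀ = 21,100 kg, m_f = 21,100 − 15,200 = 5,900 kg; Δv = 326×9.8×ln(3.576) = 3194.8×1.2743 ≈ 4071 m/s.
Total Δv = 3085 + 4071 = 7156 m/s.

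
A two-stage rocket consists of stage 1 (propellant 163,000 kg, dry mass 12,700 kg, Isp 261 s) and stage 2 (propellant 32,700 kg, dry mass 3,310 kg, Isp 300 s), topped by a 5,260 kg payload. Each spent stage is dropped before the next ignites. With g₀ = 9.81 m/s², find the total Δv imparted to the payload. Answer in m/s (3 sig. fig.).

Δv ≈ 8190 m/s

Ignition mass of stage 1 = 163,000+12,700 + 32,700+3,310 + 5,260 = 216,970 kg.
Stage 1: m₀ = 216,970 kg, m_f = 216,970 − 163,000 = 53,970 kg; Δv = 261×9.81×ln(4.02) = 2560.4×1.3913 ≈ 3562 m/s.
Stage 2: m₀ = 41,270 kg, m_f = 41,270 − 32,700 = 8,570 kg; Δv = 300×9.81×ln(4.816) = 2943.0×1.5719 ≈ 4626 m/s.
Total Δv = 3562 + 4626 = 8188 m/s.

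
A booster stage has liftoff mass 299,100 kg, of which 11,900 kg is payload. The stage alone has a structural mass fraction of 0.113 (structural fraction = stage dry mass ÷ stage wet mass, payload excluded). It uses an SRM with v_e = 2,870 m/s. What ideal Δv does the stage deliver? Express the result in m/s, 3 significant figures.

Δv ≈ 5480 m/s

Stage wet mass = m₀ − payload = 299,100 − 11,900 = 287,200 kg.
Stage dry mass = ε × stage wet mass = 0.113 × 287,200 = 32,453.6 kg.
Burnout mass m_f = stage dry + payload = 32,453.6 + 11,900 = 44,353.6 kg.
Δv = v_e · ln(299,100/44,353.6) = 2870.0 × ln(6.744) = 2870.0 × 1.9086 ≈ 5478 m/s.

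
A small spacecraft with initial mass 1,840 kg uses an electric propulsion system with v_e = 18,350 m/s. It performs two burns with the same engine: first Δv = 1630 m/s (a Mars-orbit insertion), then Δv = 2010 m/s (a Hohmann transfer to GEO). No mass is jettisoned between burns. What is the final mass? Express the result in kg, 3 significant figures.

After the first burn: m = 1840 × exp(−1630/18350.0) = 1840 × 0.91500 = 1,683.6 kg.
After the second burn: m = 1,683.6 × exp(−2010/18350.0) = 1,683.6 × 0.89625 = 1,508.93 kg.

final mass ≈ 1510 kg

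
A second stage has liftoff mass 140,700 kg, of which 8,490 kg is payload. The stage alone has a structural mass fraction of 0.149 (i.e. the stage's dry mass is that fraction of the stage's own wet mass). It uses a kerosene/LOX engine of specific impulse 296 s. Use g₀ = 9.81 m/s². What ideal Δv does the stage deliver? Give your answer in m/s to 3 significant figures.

Δv ≈ 4670 m/s

Stage wet mass = m₀ − payload = 140,700 − 8,490 = 132,210 kg.
Stage dry mass = ε × stage wet mass = 0.149 × 132,210 = 19,699.3 kg.
Burnout mass m_f = stage dry + payload = 19,699.3 + 8,490 = 28,189.3 kg.
v_e = Isp · g₀ = 296 × 9.81 = 2903.8 m/s.
Δv = v_e · ln(140,700/28,189.3) = 2903.8 × ln(4.991) = 2903.8 × 1.6077 ≈ 4668 m/s.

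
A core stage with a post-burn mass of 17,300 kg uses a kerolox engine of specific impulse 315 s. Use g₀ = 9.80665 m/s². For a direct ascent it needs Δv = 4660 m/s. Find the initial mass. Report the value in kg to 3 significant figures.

v_e = Isp · g₀ = 315 × 9.80665 = 3089.1 m/s.
From the ideal rocket equation, m₀/m_f = exp(Δv / v_e) = exp(4660 / 3089.1) = exp(1.5085) = 4.5201.
m₀ = m_f × 4.5201 = 17,300 × 4.5201 = 78,197.7 kg.

initial mass ≈ 78200 kg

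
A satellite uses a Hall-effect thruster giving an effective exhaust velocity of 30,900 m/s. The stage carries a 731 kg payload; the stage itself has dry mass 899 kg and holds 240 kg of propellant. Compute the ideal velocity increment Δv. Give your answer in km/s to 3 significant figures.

Δv ≈ 4.24 km/s

m₀ = payload + dry + propellant = 731 + 899 + 240 = 1,870 kg.
m_f = payload + dry = 731 + 899 = 1,630 kg.
From the ideal rocket equation, Δv = v_e · ln(m₀/m_f) = 30900.0 × ln(1.147) = 30900.0 × 0.1374 ≈ 4244.4 m/s.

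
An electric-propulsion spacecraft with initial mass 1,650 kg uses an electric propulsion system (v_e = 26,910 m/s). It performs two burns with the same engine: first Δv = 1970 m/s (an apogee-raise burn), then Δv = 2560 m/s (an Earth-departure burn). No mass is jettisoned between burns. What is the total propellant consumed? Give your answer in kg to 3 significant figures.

After the first burn: m = 1650 × exp(−1970/26910.0) = 1650 × 0.92941 = 1,533.53 kg.
After the second burn: m = 1,533.53 × exp(−2560/26910.0) = 1,533.53 × 0.90925 = 1,394.36 kg.
Total propellant = m₀ − m_final = 1650 − 1,394.36 = 255.64 kg.

total propellant consumed ≈ 256 kg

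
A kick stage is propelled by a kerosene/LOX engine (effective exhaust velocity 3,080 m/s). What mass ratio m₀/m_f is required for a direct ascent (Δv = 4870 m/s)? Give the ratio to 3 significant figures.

From the ideal rocket equation, m₀/m_f = exp(Δv / v_e) = exp(4870 / 3080.0) = exp(1.5812) = 4.8606.

mass ratio ≈ 4.86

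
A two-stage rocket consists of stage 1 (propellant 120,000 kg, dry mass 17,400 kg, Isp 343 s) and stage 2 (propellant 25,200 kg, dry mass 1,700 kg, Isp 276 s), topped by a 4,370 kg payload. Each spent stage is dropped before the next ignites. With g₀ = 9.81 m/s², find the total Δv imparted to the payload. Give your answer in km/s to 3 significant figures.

Δv ≈ 8.62 km/s

Ignition mass of stage 1 = 120,000+17,400 + 25,200+1,700 + 4,370 = 168,670 kg.
Stage 1: m₀ = 168,670 kg, m_f = 168,670 − 120,000 = 48,670 kg; Δv = 343×9.81×ln(3.466) = 3364.8×1.2429 ≈ 4182 m/s.
Stage 2: m₀ = 31,270 kg, m_f = 31,270 − 25,200 = 6,070 kg; Δv = 276×9.81×ln(5.152) = 2707.6×1.6393 ≈ 4439 m/s.
Total Δv = 4182 + 4439 = 8621 m/s.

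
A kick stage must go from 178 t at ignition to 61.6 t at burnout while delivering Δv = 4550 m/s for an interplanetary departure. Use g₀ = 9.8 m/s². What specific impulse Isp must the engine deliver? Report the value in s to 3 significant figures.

ln(m₀/m_f) = ln(178000/61600) = ln(2.89) = 1.0611.
Using Δv = v_e ln(m₀/m_f): v_e = Δv / ln(m₀/m_f) = 4550 / 1.0611 = 4287.9 m/s.
Isp = v_e / g₀ = 4287.9 / 9.8 = 437.5 s.

Isp ≈ 438 s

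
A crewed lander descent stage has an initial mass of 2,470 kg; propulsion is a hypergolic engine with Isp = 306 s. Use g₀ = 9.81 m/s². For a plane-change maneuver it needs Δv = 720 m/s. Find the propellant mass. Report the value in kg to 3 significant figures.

propellant mass ≈ 527 kg

v_e = Isp · g₀ = 306 × 9.81 = 3001.9 m/s.
Rocket equation: m₀/m_f = exp(Δv / v_e) = exp(720 / 3001.9) = exp(0.2399) = 1.2711.
m_f = 2,470 / 1.2711 = 1,943.2 kg, so propellant = m₀ − m_f = 2,470 − 1,943.2 = 526.8 kg.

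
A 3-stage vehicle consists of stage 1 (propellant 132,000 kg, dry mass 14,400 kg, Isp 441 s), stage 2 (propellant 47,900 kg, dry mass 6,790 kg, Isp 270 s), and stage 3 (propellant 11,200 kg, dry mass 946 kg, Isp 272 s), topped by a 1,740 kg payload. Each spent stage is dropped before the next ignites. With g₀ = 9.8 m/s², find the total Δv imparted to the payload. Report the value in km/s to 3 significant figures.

Δv ≈ 11.7 km/s

Ignition mass of stage 1 = 132,000+14,400 + 47,900+6,790 + 11,200+946 + 1,740 = 214,976 kg.
Stage 1: m₀ = 214,976 kg, m_f = 214,976 − 132,000 = 82,976 kg; Δv = 441×9.8×ln(2.591) = 4321.8×0.9520 ≈ 4114 m/s.
Stage 2: m₀ = 68,576 kg, m_f = 68,576 − 47,900 = 20,676 kg; Δv = 270×9.8×ln(3.317) = 2646.0×1.1990 ≈ 3172 m/s.
Stage 3: m₀ = 13,886 kg, m_f = 13,886 − 11,200 = 2,686 kg; Δv = 272×9.8×ln(5.17) = 2665.6×1.6428 ≈ 4379 m/s.
Total Δv = 4114 + 3172 + 4379 = 11665 m/s.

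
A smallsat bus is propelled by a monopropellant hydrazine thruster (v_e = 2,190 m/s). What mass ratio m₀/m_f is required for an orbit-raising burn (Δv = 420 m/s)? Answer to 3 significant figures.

mass ratio ≈ 1.21

Using Δv = v_e ln(m₀/m_f): m₀/m_f = exp(Δv / v_e) = exp(420 / 2190.0) = exp(0.1918) = 1.2114.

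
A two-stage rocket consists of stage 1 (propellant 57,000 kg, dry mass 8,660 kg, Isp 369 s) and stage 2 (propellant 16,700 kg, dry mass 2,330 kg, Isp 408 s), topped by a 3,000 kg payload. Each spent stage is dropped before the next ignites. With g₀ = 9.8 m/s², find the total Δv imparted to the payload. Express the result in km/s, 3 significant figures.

Δv ≈ 9.47 km/s

Ignition mass of stage 1 = 57,000+8,660 + 16,700+2,330 + 3,000 = 87,690 kg.
Stage 1: m₀ = 87,690 kg, m_f = 87,690 − 57,000 = 30,690 kg; Δv = 369×9.8×ln(2.857) = 3616.2×1.0499 ≈ 3797 m/s.
Stage 2: m₀ = 22,030 kg, m_f = 22,030 − 16,700 = 5,330 kg; Δv = 408×9.8×ln(4.133) = 3998.4×1.4191 ≈ 5674 m/s.
Total Δv = 3797 + 5674 = 9471 m/s.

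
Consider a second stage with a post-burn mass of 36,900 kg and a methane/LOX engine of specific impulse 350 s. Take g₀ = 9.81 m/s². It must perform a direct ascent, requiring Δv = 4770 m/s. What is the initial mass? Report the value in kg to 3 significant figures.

initial mass ≈ 148000 kg

v_e = Isp · g₀ = 350 × 9.81 = 3433.5 m/s.
m₀/m_f = exp(Δv / v_e) = exp(4770 / 3433.5) = exp(1.3893) = 4.0119.
m₀ = m_f × 4.0119 = 36,900 × 4.0119 = 148,039 kg.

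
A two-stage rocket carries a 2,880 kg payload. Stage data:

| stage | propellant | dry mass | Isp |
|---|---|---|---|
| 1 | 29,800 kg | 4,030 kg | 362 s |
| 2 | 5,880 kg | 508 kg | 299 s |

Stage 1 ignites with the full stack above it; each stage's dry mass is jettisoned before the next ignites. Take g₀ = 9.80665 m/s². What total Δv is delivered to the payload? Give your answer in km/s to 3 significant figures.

Δv ≈ 7.13 km/s

Ignition mass of stage 1 = 29,800+4,030 + 5,880+508 + 2,880 = 43,098 kg.
Stage 1: m₀ = 43,098 kg, m_f = 43,098 − 29,800 = 13,298 kg; Δv = 362×9.80665×ln(3.241) = 3550.0×1.1759 ≈ 4174 m/s.
Stage 2: m₀ = 9,268 kg, m_f = 9,268 − 5,880 = 3,388 kg; Δv = 299×9.80665×ln(2.736) = 2932.2×1.0063 ≈ 2951 m/s.
Total Δv = 4174 + 2951 = 7125 m/s.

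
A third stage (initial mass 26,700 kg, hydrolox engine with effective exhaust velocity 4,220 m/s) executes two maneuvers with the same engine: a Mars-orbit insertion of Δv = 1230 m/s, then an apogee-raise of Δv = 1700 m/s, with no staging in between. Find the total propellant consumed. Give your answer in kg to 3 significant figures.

total propellant consumed ≈ 13400 kg

After the first burn: m = 26700 × exp(−1230/4220.0) = 26700 × 0.74717 = 19,949.4 kg.
After the second burn: m = 19,949.4 × exp(−1700/4220.0) = 19,949.4 × 0.66842 = 13,334.6 kg.
Total propellant = m₀ − m_final = 26700 − 13,334.6 = 13,365.4 kg.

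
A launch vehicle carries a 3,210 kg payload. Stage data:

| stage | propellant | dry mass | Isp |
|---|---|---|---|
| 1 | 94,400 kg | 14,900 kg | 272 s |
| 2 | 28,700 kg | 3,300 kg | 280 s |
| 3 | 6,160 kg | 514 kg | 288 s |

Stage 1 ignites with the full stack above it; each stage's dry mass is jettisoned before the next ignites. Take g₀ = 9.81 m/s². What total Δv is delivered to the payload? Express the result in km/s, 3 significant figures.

Δv ≈ 8.55 km/s

Ignition mass of stage 1 = 94,400+14,900 + 28,700+3,300 + 6,160+514 + 3,210 = 151,184 kg.
Stage 1: m₀ = 151,184 kg, m_f = 151,184 − 94,400 = 56,784 kg; Δv = 272×9.81×ln(2.662) = 2668.3×0.9792 ≈ 2613 m/s.
Stage 2: m₀ = 41,884 kg, m_f = 41,884 − 28,700 = 13,184 kg; Δv = 280×9.81×ln(3.177) = 2746.8×1.1559 ≈ 3175 m/s.
Stage 3: m₀ = 9,884 kg, m_f = 9,884 − 6,160 = 3,724 kg; Δv = 288×9.81×ln(2.654) = 2825.3×0.9761 ≈ 2758 m/s.
Total Δv = 2613 + 3175 + 2758 = 8546 m/s.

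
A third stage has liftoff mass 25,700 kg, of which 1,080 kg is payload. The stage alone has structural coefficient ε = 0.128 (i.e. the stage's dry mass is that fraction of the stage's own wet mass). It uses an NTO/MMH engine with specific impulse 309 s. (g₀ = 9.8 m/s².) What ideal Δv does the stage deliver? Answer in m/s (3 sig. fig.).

Δv ≈ 5460 m/s

Stage wet mass = m₀ − payload = 25,700 − 1,080 = 24,620 kg.
Stage dry mass = ε × stage wet mass = 0.128 × 24,620 = 3,151.36 kg.
Burnout mass m_f = stage dry + payload = 3,151.36 + 1,080 = 4,231.36 kg.
v_e = Isp · g₀ = 309 × 9.8 = 3028.2 m/s.
From the ideal rocket equation, Δv = v_e · ln(25,700/4,231.36) = 3028.2 × ln(6.074) = 3028.2 × 1.8040 ≈ 5463 m/s.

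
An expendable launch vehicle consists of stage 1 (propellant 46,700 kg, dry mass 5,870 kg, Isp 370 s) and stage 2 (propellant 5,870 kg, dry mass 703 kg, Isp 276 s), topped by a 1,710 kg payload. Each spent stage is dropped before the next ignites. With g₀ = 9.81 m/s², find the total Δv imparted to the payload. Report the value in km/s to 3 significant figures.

Δv ≈ 8.63 km/s

Ignition mass of stage 1 = 46,700+5,870 + 5,870+703 + 1,710 = 60,853 kg.
Stage 1: m₀ = 60,853 kg, m_f = 60,853 − 46,700 = 14,153 kg; Δv = 370×9.81×ln(4.3) = 3629.7×1.4585 ≈ 5294 m/s.
Stage 2: m₀ = 8,283 kg, m_f = 8,283 − 5,870 = 2,413 kg; Δv = 276×9.81×ln(3.433) = 2707.6×1.2333 ≈ 3339 m/s.
Total Δv = 5294 + 3339 = 8633 m/s.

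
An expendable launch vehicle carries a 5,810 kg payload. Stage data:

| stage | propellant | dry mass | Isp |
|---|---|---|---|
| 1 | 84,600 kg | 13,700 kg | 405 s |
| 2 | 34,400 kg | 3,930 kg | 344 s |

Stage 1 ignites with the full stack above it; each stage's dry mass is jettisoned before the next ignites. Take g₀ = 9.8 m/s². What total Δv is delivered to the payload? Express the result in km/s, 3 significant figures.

Ignition mass of stage 1 = 84,600+13,700 + 34,400+3,930 + 5,810 = 142,440 kg.
Stage 1: m₀ = 142,440 kg, m_f = 142,440 − 84,600 = 57,840 kg; Δv = 405×9.8×ln(2.463) = 3969.0×0.9012 ≈ 3577 m/s.
Stage 2: m₀ = 44,140 kg, m_f = 44,140 − 34,400 = 9,740 kg; Δv = 344×9.8×ln(4.532) = 3371.2×1.5111 ≈ 5094 m/s.
Total Δv = 3577 + 5094 = 8671 m/s.

Δv ≈ 8.67 km/s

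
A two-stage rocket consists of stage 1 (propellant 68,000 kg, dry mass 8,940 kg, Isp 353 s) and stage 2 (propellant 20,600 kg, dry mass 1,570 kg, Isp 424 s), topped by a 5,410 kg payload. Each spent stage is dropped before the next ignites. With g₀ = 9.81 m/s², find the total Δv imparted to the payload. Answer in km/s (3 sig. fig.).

Δv ≈ 9.36 km/s

Ignition mass of stage 1 = 68,000+8,940 + 20,600+1,570 + 5,410 = 104,520 kg.
Stage 1: m₀ = 104,520 kg, m_f = 104,520 − 68,000 = 36,520 kg; Δv = 353×9.81×ln(2.862) = 3462.9×1.0515 ≈ 3641 m/s.
Stage 2: m₀ = 27,580 kg, m_f = 27,580 − 20,600 = 6,980 kg; Δv = 424×9.81×ln(3.951) = 4159.4×1.3740 ≈ 5715 m/s.
Total Δv = 3641 + 5715 = 9356 m/s.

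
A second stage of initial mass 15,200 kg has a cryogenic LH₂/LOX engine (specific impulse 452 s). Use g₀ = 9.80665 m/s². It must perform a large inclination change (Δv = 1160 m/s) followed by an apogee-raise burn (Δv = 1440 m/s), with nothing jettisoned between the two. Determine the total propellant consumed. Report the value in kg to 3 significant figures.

v_e = Isp · g₀ = 452 × 9.80665 = 4432.6 m/s.
After the first burn: m = 15200 × exp(−1160/4432.6) = 15200 × 0.76974 = 11,700 kg.
After the second burn: m = 11,700 × exp(−1440/4432.6) = 11,700 × 0.72262 = 8,454.65 kg.
Total propellant = m₀ − m_final = 15200 − 8,454.65 = 6,745.35 kg.

total propellant consumed ≈ 6750 kg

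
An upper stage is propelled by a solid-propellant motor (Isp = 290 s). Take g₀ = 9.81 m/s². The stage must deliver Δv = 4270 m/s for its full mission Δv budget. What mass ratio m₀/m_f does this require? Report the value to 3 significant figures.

v_e = Isp · g₀ = 290 × 9.81 = 2844.9 m/s.
Using Δv = v_e ln(m₀/m_f): m₀/m_f = exp(Δv / v_e) = exp(4270 / 2844.9) = exp(1.5009) = 4.4859.

mass ratio ≈ 4.49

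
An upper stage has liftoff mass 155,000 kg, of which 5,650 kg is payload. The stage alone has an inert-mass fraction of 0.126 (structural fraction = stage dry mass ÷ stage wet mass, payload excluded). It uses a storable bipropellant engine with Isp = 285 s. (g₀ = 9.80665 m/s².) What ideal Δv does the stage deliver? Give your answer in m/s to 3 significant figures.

Stage wet mass = m₀ − payload = 155,000 − 5,650 = 149,350 kg.
Stage dry mass = ε × stage wet mass = 0.126 × 149,350 = 18,818.1 kg.
Burnout mass m_f = stage dry + payload = 18,818.1 + 5,650 = 24,468.1 kg.
v_e = Isp · g₀ = 285 × 9.80665 = 2794.9 m/s.
By the Tsiolkovsky rocket equation, Δv = v_e · ln(155,000/24,468.1) = 2794.9 × ln(6.335) = 2794.9 × 1.8461 ≈ 5160 m/s.

Δv ≈ 5160 m/s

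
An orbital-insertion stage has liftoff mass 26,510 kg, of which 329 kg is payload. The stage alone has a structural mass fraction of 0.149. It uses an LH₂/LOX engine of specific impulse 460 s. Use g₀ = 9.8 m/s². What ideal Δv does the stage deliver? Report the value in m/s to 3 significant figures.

Δv ≈ 8270 m/s

Stage wet mass = m₀ − payload = 26,510 − 329 = 26,181 kg.
Stage dry mass = ε × stage wet mass = 0.149 × 26,181 = 3,900.97 kg.
Burnout mass m_f = stage dry + payload = 3,900.97 + 329 = 4,229.97 kg.
v_e = Isp · g₀ = 460 × 9.8 = 4508.0 m/s.
From the ideal rocket equation, Δv = v_e · ln(26,510/4,229.97) = 4508.0 × ln(6.267) = 4508.0 × 1.8353 ≈ 8274 m/s.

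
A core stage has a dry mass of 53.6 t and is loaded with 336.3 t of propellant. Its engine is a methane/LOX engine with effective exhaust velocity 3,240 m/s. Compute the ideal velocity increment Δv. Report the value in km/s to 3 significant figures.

Δv ≈ 6.43 km/s

m₀ = m_dry + m_prop = 53.6 + 336.3 = 389.9 t.
Rocket equation: Δv = v_e · ln(m₀/m_f) = 3240.0 × ln(7.274) = 3240.0 × 1.9843 ≈ 6429.3 m/s.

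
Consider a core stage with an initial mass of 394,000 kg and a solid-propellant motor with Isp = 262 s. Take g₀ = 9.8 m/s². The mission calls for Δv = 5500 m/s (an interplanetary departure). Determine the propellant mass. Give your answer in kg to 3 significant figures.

propellant mass ≈ 348000 kg

v_e = Isp · g₀ = 262 × 9.8 = 2567.6 m/s.
By the Tsiolkovsky rocket equation, m₀/m_f = exp(Δv / v_e) = exp(5500 / 2567.6) = exp(2.1421) = 8.5171.
m_f = 394,000 / 8.5171 = 46,259.9 kg, so propellant = m₀ − m_f = 394,000 − 46,259.9 = 347,740.1 kg.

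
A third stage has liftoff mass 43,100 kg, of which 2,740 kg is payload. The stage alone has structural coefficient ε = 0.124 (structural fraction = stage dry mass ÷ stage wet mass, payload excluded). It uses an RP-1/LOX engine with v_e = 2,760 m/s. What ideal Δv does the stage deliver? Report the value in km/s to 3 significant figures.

Δv ≈ 4.74 km/s

Stage wet mass = m₀ − payload = 43,100 − 2,740 = 40,360 kg.
Stage dry mass = ε × stage wet mass = 0.124 × 40,360 = 5,004.64 kg.
Burnout mass m_f = stage dry + payload = 5,004.64 + 2,740 = 7,744.64 kg.
Rocket equation: Δv = v_e · ln(43,100/7,744.64) = 2760.0 × ln(5.565) = 2760.0 × 1.7165 ≈ 4738 m/s.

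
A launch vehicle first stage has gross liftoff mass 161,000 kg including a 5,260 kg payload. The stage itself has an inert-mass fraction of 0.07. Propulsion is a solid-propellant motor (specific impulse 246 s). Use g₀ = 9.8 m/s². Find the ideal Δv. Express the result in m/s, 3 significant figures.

Δv ≈ 5540 m/s

Stage wet mass = m₀ − payload = 161,000 − 5,260 = 155,740 kg.
Stage dry mass = ε × stage wet mass = 0.07 × 155,740 = 10,901.8 kg.
Burnout mass m_f = stage dry + payload = 10,901.8 + 5,260 = 16,161.8 kg.
v_e = Isp · g₀ = 246 × 9.8 = 2410.8 m/s.
Using Δv = v_e ln(m₀/m_f): Δv = v_e · ln(161,000/16,161.8) = 2410.8 × ln(9.962) = 2410.8 × 2.2988 ≈ 5542 m/s.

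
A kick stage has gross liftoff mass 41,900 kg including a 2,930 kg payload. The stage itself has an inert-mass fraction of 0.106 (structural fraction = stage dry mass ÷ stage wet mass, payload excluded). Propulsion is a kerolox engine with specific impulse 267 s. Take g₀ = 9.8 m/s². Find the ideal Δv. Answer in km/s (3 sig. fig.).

Δv ≈ 4.66 km/s

Stage wet mass = m₀ − payload = 41,900 − 2,930 = 38,970 kg.
Stage dry mass = ε × stage wet mass = 0.106 × 38,970 = 4,130.82 kg.
Burnout mass m_f = stage dry + payload = 4,130.82 + 2,930 = 7,060.82 kg.
v_e = Isp · g₀ = 267 × 9.8 = 2616.6 m/s.
Δv = v_e · ln(41,900/7,060.82) = 2616.6 × ln(5.934) = 2616.6 × 1.7807 ≈ 4659 m/s.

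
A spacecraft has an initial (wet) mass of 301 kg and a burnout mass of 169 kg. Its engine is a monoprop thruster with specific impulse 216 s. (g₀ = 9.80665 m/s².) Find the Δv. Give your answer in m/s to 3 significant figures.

Δv ≈ 1220 m/s

v_e = Isp · g₀ = 216 × 9.80665 = 2118.2 m/s.
From the ideal rocket equation, Δv = v_e · ln(m₀/m_f) = 2118.2 × ln(1.781) = 2118.2 × 0.5772 ≈ 1222.7 m/s.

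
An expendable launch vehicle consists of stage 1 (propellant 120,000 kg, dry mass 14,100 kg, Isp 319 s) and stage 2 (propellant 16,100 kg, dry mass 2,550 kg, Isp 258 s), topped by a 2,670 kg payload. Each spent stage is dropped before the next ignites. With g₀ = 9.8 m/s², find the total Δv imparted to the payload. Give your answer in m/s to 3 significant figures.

Δv ≈ 8180 m/s

Ignition mass of stage 1 = 120,000+14,100 + 16,100+2,550 + 2,670 = 155,420 kg.
Stage 1: m₀ = 155,420 kg, m_f = 155,420 − 120,000 = 35,420 kg; Δv = 319×9.8×ln(4.388) = 3126.2×1.4789 ≈ 4623 m/s.
Stage 2: m₀ = 21,320 kg, m_f = 21,320 − 16,100 = 5,220 kg; Δv = 258×9.8×ln(4.084) = 2528.4×1.4071 ≈ 3558 m/s.
Total Δv = 4623 + 3558 = 8181 m/s.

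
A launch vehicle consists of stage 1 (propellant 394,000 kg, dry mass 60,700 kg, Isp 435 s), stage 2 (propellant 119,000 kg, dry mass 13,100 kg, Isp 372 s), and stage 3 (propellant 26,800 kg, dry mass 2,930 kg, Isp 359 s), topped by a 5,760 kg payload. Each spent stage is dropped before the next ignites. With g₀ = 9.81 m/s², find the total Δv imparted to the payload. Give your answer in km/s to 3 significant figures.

Ignition mass of stage 1 = 394,000+60,700 + 119,000+13,100 + 26,800+2,930 + 5,760 = 622,290 kg.
Stage 1: m₀ = 622,290 kg, m_f = 622,290 − 394,000 = 228,290 kg; Δv = 435×9.81×ln(2.726) = 4267.4×1.0028 ≈ 4279 m/s.
Stage 2: m₀ = 167,590 kg, m_f = 167,590 − 119,000 = 48,590 kg; Δv = 372×9.81×ln(3.449) = 3649.3×1.2381 ≈ 4518 m/s.
Stage 3: m₀ = 35,490 kg, m_f = 35,490 − 26,800 = 8,690 kg; Δv = 359×9.81×ln(4.084) = 3521.8×1.4071 ≈ 4955 m/s.
Total Δv = 4279 + 4518 + 4955 = 13752 m/s.

Δv ≈ 13.8 km/s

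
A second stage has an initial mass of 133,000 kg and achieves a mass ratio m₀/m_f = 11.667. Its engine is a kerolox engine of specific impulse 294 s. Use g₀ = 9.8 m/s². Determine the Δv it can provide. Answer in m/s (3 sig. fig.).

v_e = Isp · g₀ = 294 × 9.8 = 2881.2 m/s.
From the ideal rocket equation, Δv = v_e · ln(11.667) = 2881.2 × 2.4568 ≈ 7078.4 m/s.

Δv ≈ 7080 m/s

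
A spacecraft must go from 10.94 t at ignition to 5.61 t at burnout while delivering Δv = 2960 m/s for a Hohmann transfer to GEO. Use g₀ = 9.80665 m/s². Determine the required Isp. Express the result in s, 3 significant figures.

ln(m₀/m_f) = ln(10940/5610) = ln(1.95) = 0.6679.
From the ideal rocket equation, v_e = Δv / ln(m₀/m_f) = 2960 / 0.6679 = 4432.0 m/s.
Isp = v_e / g₀ = 4432.0 / 9.80665 = 451.9 s.

Isp ≈ 452 s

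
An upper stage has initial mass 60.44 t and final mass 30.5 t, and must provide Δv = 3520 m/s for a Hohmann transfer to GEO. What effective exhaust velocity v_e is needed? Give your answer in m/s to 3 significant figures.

ln(m₀/m_f) = ln(60440/30500) = ln(1.982) = 0.6839.
v_e = Δv / ln(m₀/m_f) = 3520 / 0.6839 = 5146.8 m/s.

v_e ≈ 5150 m/s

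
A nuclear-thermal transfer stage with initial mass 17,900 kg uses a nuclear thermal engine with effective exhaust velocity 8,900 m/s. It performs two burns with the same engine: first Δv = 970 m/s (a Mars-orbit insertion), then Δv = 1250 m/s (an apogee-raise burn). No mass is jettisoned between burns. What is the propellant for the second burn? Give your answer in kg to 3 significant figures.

After the first burn: m = 17900 × exp(−970/8900.0) = 17900 × 0.89674 = 16,051.6 kg.
After the second burn: m = 16,051.6 × exp(−1250/8900.0) = 16,051.6 × 0.86897 = 13,948.4 kg.
Second-burn propellant = 16,051.6 − 13,948.4 = 2,103.2 kg.

propellant for the second burn ≈ 2100 kg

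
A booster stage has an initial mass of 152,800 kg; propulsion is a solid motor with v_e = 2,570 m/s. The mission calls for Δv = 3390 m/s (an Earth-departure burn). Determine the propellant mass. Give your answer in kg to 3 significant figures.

From the ideal rocket equation, m₀/m_f = exp(Δv / v_e) = exp(3390 / 2570.0) = exp(1.3191) = 3.7399.
m_f = 152,800 / 3.7399 = 40,856.7 kg, so propellant = m₀ − m_f = 152,800 − 40,856.7 = 111,943.3 kg.

propellant mass ≈ 112000 kg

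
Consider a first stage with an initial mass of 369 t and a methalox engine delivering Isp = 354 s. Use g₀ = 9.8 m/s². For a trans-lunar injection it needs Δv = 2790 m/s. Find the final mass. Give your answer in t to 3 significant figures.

final mass ≈ 165 t

v_e = Isp · g₀ = 354 × 9.8 = 3469.2 m/s.
By the Tsiolkovsky rocket equation, m₀/m_f = exp(Δv / v_e) = exp(2790 / 3469.2) = exp(0.8042) = 2.2350.
m_f = m₀ / 2.2350 = 369 / 2.2350 = 165.101 t.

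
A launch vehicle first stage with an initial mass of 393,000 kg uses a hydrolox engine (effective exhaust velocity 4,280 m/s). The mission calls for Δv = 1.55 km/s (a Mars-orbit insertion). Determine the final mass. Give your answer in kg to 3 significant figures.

m₀/m_f = exp(Δv / v_e) = exp(1550 / 4280.0) = exp(0.3621) = 1.4364.
m_f = m₀ / 1.4364 = 393,000 / 1.4364 = 273,601 kg.

final mass ≈ 274000 kg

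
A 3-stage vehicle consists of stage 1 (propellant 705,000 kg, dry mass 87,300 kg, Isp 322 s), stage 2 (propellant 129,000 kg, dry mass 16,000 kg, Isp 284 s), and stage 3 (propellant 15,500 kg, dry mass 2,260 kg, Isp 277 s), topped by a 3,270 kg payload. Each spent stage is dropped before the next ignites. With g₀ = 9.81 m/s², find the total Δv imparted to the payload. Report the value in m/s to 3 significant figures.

Ignition mass of stage 1 = 705,000+87,300 + 129,000+16,000 + 15,500+2,260 + 3,270 = 958,330 kg.
Stage 1: m₀ = 958,330 kg, m_f = 958,330 − 705,000 = 253,330 kg; Δv = 322×9.81×ln(3.783) = 3158.8×1.3305 ≈ 4203 m/s.
Stage 2: m₀ = 166,030 kg, m_f = 166,030 − 129,000 = 37,030 kg; Δv = 284×9.81×ln(4.484) = 2786.0×1.5004 ≈ 4180 m/s.
Stage 3: m₀ = 21,030 kg, m_f = 21,030 − 15,500 = 5,530 kg; Δv = 277×9.81×ln(3.803) = 2717.4×1.3358 ≈ 3630 m/s.
Total Δv = 4203 + 4180 + 3630 = 12013 m/s.

Δv ≈ 12000 m/s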